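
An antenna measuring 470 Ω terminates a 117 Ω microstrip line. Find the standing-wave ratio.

VSWR ≈ 4.02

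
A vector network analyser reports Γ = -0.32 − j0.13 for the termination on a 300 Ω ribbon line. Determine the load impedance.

Z_L = Z_0·(1 + Γ)/(1 − Γ) = 300·(0.68 − j0.13)/(1.32 + j0.13)

Z_L ≈ 150 − j44.3 Ω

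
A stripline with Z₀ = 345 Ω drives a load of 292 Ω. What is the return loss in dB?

RL ≈ 21.6 dB

Γ = (292 − 345)/(292 + 345) = -0.0832
RL = −20·log₁₀|Γ| = −20·log₁₀(0.0832)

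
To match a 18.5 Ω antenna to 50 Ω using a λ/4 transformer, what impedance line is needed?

Z_qwt ≈ 30.4 Ω

Z_qwt = √(Z_0·R_L) = √(50 × 18.5) = √925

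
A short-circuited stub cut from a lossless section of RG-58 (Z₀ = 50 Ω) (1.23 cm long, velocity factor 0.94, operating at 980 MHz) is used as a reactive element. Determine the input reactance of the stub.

X_in ≈ 13.8 Ω (inductive)

λ = v/f = 0.94·c / 980 MHz = 0.288 m
βl = 2π·l/λ = 2π × 0.0427 = 15.4°
tan(βl) = 0.275
For a short-circuited stub, Z_in = jZ_0·tan(βl)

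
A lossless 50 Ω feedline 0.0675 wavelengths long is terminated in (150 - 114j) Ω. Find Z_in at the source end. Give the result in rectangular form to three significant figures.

βl = 2π × 0.0675 = 24.3°
tan(βl) = tan(24.3°) = 0.452
Z_in = Z_0·(Z_L + jZ_0·tanβl)/(Z_0 + jZ_L·tanβl)
     = 50·(150 − j91.4)/(101 + j67.7)

Z_in ≈ 30.3 − j65.3 Ω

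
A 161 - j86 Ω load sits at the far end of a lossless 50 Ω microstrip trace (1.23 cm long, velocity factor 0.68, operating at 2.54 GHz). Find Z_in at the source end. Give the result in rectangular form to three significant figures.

λ = v/f = 0.68·c / 2.54 GHz = 0.0803 m
βl = 2π·l/λ = 2π × 0.153 = 55.1°
tan(βl) = tan(55.1°) = 1.44
Z_in = Z_0·(Z_L + jZ_0·tanβl)/(Z_0 + jZ_L·tanβl)
     = 50·(161 − j14.2)/(173 + j231)

Z_in ≈ 14.8 − j23.8 Ω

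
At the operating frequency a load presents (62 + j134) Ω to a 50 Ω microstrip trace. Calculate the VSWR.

VSWR ≈ 7.71

Γ = (Z_L − Z_0)/(Z_L + Z_0) = (12 + j134)/(112 + j134)
|Γ| = 135/175 = 0.77
VSWR = (1 + |Γ|)/(1 − |Γ|) = 1.77/0.23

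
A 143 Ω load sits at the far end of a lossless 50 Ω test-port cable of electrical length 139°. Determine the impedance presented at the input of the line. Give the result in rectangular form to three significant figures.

tan(βl) = tan(139°) = -0.869
Z_in = Z_0·(Z_L + jZ_0·tanβl)/(Z_0 + jZ_L·tanβl)
     = 50·(143 − j43.5)/(50 − j124)

Z_in ≈ 35 + j43.5 Ω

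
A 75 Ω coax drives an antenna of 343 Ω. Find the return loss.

Γ = (343 − 75)/(343 + 75) = 0.641
RL = −20·log₁₀|Γ| = −20·log₁₀(0.641)

RL ≈ 3.86 dB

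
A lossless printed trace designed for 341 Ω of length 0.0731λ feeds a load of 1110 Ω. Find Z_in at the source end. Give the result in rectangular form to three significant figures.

βl = 2π × 0.0731 = 26.3°
tan(βl) = tan(26.3°) = 0.495
Z_in = Z_0·(Z_L + jZ_0·tanβl)/(Z_0 + jZ_L·tanβl)
     = 341·(1110 + j169)/(341 + j549)

Z_in ≈ 385 − j451 Ω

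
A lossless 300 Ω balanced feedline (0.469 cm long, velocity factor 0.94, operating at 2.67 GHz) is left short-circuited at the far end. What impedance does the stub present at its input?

Z_in ≈ +j85.9 Ω

λ = v/f = 0.94·c / 2.67 GHz = 0.106 m
βl = 2π·l/λ = 2π × 0.0444 = 16°
tan(βl) = 0.286
For a short-circuited stub, Z_in = jZ_0·tan(βl)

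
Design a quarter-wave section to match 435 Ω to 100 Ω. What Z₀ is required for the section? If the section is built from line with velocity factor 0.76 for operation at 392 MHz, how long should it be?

Z_qwt = √(Z_0·R_L) = √(100 × 435) = √43500
λ = 0.76·c/f = 0.582 m, so l = λ/4 = 0.145 m

Z_qwt ≈ 209 Ω; length ≈ 14.5 cm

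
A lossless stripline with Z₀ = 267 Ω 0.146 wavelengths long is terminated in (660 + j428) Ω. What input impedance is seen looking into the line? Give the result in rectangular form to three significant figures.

βl = 2π × 0.146 = 52.6°
tan(βl) = tan(52.6°) = 1.31
Z_in = Z_0·(Z_L + jZ_0·tanβl)/(Z_0 + jZ_L·tanβl)
     = 267·(660 + j777)/(-292 + j862)

Z_in ≈ 154 − j256 Ω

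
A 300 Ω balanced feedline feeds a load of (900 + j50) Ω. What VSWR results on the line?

VSWR ≈ 3.01

Γ = (Z_L − Z_0)/(Z_L + Z_0) = (600 + j50)/(1200 + j50)
|Γ| = 602/1200 = 0.501
VSWR = (1 + |Γ|)/(1 − |Γ|) = 1.5/0.499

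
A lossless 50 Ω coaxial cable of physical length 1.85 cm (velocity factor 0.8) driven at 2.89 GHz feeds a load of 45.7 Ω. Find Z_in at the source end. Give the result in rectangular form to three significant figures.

Z_in ≈ 54.4 + j1.64 Ω

λ = v/f = 0.8·c / 2.89 GHz = 0.083 m
βl = 2π·l/λ = 2π × 0.223 = 80.2°
tan(βl) = tan(80.2°) = 5.79
Z_in = Z_0·(Z_L + jZ_0·tanβl)/(Z_0 + jZ_L·tanβl)
     = 50·(45.7 + j289)/(50 + j265)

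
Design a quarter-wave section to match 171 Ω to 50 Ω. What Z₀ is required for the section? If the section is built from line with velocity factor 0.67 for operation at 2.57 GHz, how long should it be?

Z_qwt ≈ 92.5 Ω; length ≈ 1.96 cm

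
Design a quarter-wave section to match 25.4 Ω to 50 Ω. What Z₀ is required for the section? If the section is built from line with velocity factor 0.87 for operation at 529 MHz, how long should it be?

Z_qwt = √(Z_0·R_L) = √(50 × 25.4) = √1270
λ = 0.87·c/f = 0.493 m, so l = λ/4 = 0.123 m

Z_qwt ≈ 35.6 Ω; length ≈ 12.3 cm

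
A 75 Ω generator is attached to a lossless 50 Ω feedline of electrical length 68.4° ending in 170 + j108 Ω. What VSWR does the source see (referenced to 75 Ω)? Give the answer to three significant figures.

tan(βl) = 2.53
Z_in = Z_0·(Z_L + jZ_0·tanβl)/(Z_0 + jZ_L·tanβl) = 13.4 − j26.8 Ω
Γ_s = (Z_in − Z_s)/(Z_in + Z_s) = (-61.6 − j26.8)/(88.4 − j26.8), |Γ_s| = 0.727
VSWR = (1 + |Γ_s|)/(1 − |Γ_s|)

VSWR ≈ 6.33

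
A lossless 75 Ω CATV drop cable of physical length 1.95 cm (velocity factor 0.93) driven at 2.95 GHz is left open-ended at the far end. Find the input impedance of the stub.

Z_in ≈ −j21.2 Ω

λ = v/f = 0.93·c / 2.95 GHz = 0.0946 m
βl = 2π·l/λ = 2π × 0.206 = 74.2°
tan(βl) = 3.54
For an open-ended stub, Z_in = −jZ_0·cot(βl) = −jZ_0/tan(βl)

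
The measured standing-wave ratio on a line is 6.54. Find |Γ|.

|Γ| ≈ 0.735

|Γ| = (S − 1)/(S + 1) = (6.54 − 1)/(6.54 + 1) = 5.54/7.54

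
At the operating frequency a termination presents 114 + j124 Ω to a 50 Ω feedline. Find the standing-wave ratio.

VSWR ≈ 5.22

Γ = (Z_L − Z_0)/(Z_L + Z_0) = (64 + j124)/(164 + j124)
|Γ| = 140/206 = 0.679
VSWR = (1 + |Γ|)/(1 − |Γ|) = 1.68/0.321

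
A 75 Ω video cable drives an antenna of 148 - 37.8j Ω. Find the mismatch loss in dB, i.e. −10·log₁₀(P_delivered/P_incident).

mismatch loss ≈ 0.615 dB

Γ = (73 − j37.8)/(223 − j37.8), |Γ| = 0.363
|Γ|² = 0.132, so P_del/P_inc = 1 − |Γ|² = 0.868
ML = −10·log₁₀(1 − |Γ|²)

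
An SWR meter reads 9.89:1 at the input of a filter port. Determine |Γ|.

|Γ| = (S − 1)/(S + 1) = (9.89 − 1)/(9.89 + 1) = 8.89/10.9

|Γ| ≈ 0.816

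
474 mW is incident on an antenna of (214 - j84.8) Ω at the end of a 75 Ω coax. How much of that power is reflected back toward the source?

P_reflected ≈ 139 mW

|Γ| = |(139 − j84.8)/(289 − j84.8)| = 0.541
|Γ|² = 0.292
P_refl = |Γ|²·P_inc = 139 mW, P_del = (1 − |Γ|²)·P_inc = 335 mW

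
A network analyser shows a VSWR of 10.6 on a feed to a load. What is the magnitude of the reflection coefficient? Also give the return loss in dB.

|Γ| ≈ 0.828; return loss ≈ 1.64 dB

|Γ| = (S − 1)/(S + 1) = (10.6 − 1)/(10.6 + 1) = 9.6/11.6
RL = −20·log₁₀|Γ| = −20·log₁₀(0.828)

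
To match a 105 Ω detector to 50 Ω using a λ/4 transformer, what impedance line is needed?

Z_qwt ≈ 72.5 Ω

Z_qwt = √(Z_0·R_L) = √(50 × 105) = √5250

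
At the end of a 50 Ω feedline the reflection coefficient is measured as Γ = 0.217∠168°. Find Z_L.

Z_L ≈ 32.4 + j3.07 Ω

Z_L = Z_0·(1 + Γ)/(1 − Γ) = 50·(0.788 + j0.0451)/(1.21 − j0.0451)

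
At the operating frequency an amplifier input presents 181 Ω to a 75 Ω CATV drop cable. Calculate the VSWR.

VSWR ≈ 2.41

Γ = (181 − 75)/(181 + 75) = 0.414
VSWR = (1 + 0.414)/(1 − 0.414)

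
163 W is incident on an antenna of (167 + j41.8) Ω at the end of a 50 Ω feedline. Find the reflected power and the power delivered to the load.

|Γ| = |(117 + j41.8)/(217 + j41.8)| = 0.562
|Γ|² = 0.316
P_refl = |Γ|²·P_inc = 51.5 W, P_del = (1 − |Γ|²)·P_inc = 111 W

P_reflected ≈ 51.5 W; P_delivered ≈ 111 W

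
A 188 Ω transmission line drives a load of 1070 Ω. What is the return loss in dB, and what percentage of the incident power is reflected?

Γ = (1070 − 188)/(1070 + 188) = 0.701
RL = −20·log₁₀(0.701) = 3.08 dB
P_refl/P_inc = |Γ|² = 0.492

RL ≈ 3.08 dB; 49.2% of incident power reflected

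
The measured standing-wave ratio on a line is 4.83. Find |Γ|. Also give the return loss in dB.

|Γ| ≈ 0.657; return loss ≈ 3.65 dB

|Γ| = (S − 1)/(S + 1) = (4.83 − 1)/(4.83 + 1) = 3.83/5.83
RL = −20·log₁₀|Γ| = −20·log₁₀(0.657)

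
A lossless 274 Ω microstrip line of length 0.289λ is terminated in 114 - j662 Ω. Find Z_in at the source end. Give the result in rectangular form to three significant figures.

Z_in ≈ 24.9 + j198 Ω

βl = 2π × 0.289 = 104°
tan(βl) = tan(104°) = -4
Z_in = Z_0·(Z_L + jZ_0·tanβl)/(Z_0 + jZ_L·tanβl)
     = 274·(114 − j1760)/(-2370 − j456)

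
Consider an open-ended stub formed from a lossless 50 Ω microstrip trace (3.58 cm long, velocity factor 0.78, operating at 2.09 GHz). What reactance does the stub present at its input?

X_in ≈ 23.4 Ω (inductive)

λ = v/f = 0.78·c / 2.09 GHz = 0.112 m
βl = 2π·l/λ = 2π × 0.32 = 115°
tan(βl) = -2.13
For an open-ended stub, Z_in = −jZ_0·cot(βl) = −jZ_0/tan(βl)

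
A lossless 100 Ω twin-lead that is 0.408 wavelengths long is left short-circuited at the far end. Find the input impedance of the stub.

βl = 2π × 0.408 = 147°
tan(βl) = -0.652
For a short-circuited stub, Z_in = jZ_0·tan(βl)

Z_in ≈ −j65.2 Ω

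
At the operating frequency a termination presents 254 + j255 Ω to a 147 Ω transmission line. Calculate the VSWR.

Γ = (Z_L − Z_0)/(Z_L + Z_0) = (107 + j255)/(401 + j255)
|Γ| = 277/475 = 0.582
VSWR = (1 + |Γ|)/(1 − |Γ|) = 1.58/0.418

VSWR ≈ 3.78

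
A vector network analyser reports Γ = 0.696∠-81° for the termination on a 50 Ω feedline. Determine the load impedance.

Z_L ≈ 20.4 − j54.3 Ω

Z_L = Z_0·(1 + Γ)/(1 − Γ) = 50·(1.11 − j0.687)/(0.891 + j0.687)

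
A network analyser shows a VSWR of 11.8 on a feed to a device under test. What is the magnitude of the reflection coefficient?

|Γ| = (S − 1)/(S + 1) = (11.8 − 1)/(11.8 + 1) = 10.8/12.8

|Γ| ≈ 0.844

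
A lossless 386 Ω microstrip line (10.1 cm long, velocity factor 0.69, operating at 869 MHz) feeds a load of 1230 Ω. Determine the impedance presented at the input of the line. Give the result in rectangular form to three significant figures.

Z_in ≈ 419 + j492 Ω

λ = v/f = 0.69·c / 869 MHz = 0.238 m
βl = 2π·l/λ = 2π × 0.424 = 153°
tan(βl) = tan(153°) = -0.517
Z_in = Z_0·(Z_L + jZ_0·tanβl)/(Z_0 + jZ_L·tanβl)
     = 386·(1230 − j200)/(386 − j636)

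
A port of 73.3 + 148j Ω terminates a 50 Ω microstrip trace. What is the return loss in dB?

RL ≈ 2.18 dB

Γ = (23.3 + j148)/(123.3 + j148), |Γ| = 0.778
RL = −20·log₁₀|Γ| = −20·log₁₀(0.778)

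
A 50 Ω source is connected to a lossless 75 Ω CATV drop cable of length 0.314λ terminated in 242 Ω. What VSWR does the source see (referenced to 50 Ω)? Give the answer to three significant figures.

βl = 2π × 0.314 = 113°
tan(βl) = -2.35
Z_in = Z_0·(Z_L + jZ_0·tanβl)/(Z_0 + jZ_L·tanβl) = 27 + j28.3 Ω
Γ_s = (Z_in − Z_s)/(Z_in + Z_s) = (-23 + j28.3)/(77 + j28.3), |Γ_s| = 0.445
VSWR = (1 + |Γ_s|)/(1 − |Γ_s|)

VSWR ≈ 2.6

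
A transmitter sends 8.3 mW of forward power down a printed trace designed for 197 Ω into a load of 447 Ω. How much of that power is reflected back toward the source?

Γ = (447 − 197)/(447 + 197) = 0.388
|Γ|² = 0.151
P_refl = |Γ|²·P_inc = 1.25 mW, P_del = (1 − |Γ|²)·P_inc = 7.05 mW

P_reflected ≈ 1.25 mW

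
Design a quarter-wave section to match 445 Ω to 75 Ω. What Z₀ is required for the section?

Z_qwt ≈ 183 Ω

Z_qwt = √(Z_0·R_L) = √(75 × 445) = √33380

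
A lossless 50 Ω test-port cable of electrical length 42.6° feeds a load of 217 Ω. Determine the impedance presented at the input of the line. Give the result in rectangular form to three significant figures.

tan(βl) = tan(42.6°) = 0.92
Z_in = Z_0·(Z_L + jZ_0·tanβl)/(Z_0 + jZ_L·tanβl)
     = 50·(217 + j46)/(50 + j200)

Z_in ≈ 23.7 − j48.4 Ω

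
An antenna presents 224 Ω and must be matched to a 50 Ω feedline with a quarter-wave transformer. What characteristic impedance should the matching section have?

Z_qwt ≈ 106 Ω

Z_qwt = √(Z_0·R_L) = √(50 × 224) = √11200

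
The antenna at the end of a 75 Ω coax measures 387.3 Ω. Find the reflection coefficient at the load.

Γ = 0.676

Γ = (Z_L − Z_0)/(Z_L + Z_0) = (387.3 − 75)/(387.3 + 75) = 312.3/462.3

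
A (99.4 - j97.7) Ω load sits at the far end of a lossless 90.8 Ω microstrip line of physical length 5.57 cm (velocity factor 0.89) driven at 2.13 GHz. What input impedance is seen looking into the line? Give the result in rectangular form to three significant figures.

λ = v/f = 0.89·c / 2.13 GHz = 0.125 m
βl = 2π·l/λ = 2π × 0.444 = 160°
tan(βl) = tan(160°) = -0.365
Z_in = Z_0·(Z_L + jZ_0·tanβl)/(Z_0 + jZ_L·tanβl)
     = 90.8·(99.4 − j131)/(55.2 − j36.2)

Z_in ≈ 213 − j75.3 Ω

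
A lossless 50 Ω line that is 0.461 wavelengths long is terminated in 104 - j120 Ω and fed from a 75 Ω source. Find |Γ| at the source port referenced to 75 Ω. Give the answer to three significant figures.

βl = 2π × 0.461 = 166°
tan(βl) = -0.25
Z_in = Z_0·(Z_L + jZ_0·tanβl)/(Z_0 + jZ_L·tanβl) = 257 + j2.59 Ω
Γ_s = (Z_in − Z_s)/(Z_in + Z_s) = (182 + j2.59)/(332 + j2.59), |Γ_s| = 0.548

|Γ| ≈ 0.548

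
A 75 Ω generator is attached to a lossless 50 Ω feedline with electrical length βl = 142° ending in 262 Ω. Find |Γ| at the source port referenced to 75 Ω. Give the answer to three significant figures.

tan(βl) = -0.781
Z_in = Z_0·(Z_L + jZ_0·tanβl)/(Z_0 + jZ_L·tanβl) = 23.8 + j58.2 Ω
Γ_s = (Z_in − Z_s)/(Z_in + Z_s) = (-51.2 + j58.2)/(98.8 + j58.2), |Γ_s| = 0.676

|Γ| ≈ 0.676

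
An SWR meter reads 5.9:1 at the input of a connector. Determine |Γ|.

|Γ| ≈ 0.71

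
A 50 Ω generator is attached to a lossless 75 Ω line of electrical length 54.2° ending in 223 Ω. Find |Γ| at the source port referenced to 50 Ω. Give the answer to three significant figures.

tan(βl) = 1.39
Z_in = Z_0·(Z_L + jZ_0·tanβl)/(Z_0 + jZ_L·tanβl) = 36.2 − j45.3 Ω
Γ_s = (Z_in − Z_s)/(Z_in + Z_s) = (-13.8 − j45.3)/(86.2 − j45.3), |Γ_s| = 0.486

|Γ| ≈ 0.486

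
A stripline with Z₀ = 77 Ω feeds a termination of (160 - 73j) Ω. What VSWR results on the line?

VSWR ≈ 2.61

Γ = (Z_L − Z_0)/(Z_L + Z_0) = (83 − j73)/(237 − j73)
|Γ| = 111/248 = 0.446
VSWR = (1 + |Γ|)/(1 − |Γ|) = 1.45/0.554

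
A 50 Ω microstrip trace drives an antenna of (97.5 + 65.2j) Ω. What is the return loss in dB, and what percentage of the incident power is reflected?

RL ≈ 6.02 dB; 25% of incident power reflected

Γ = (47.5 + j65.2)/(147.5 + j65.2), |Γ| = 0.5
RL = −20·log₁₀(0.5) = 6.02 dB
P_refl/P_inc = |Γ|² = 0.25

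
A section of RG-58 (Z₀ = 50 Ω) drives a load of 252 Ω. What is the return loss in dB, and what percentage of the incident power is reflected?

RL ≈ 3.49 dB; 44.7% of incident power reflected

Γ = (252 − 50)/(252 + 50) = 0.669
RL = −20·log₁₀(0.669) = 3.49 dB
P_refl/P_inc = |Γ|² = 0.447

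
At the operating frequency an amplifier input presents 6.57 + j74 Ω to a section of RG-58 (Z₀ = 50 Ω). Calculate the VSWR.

Γ = (Z_L − Z_0)/(Z_L + Z_0) = (-43.43 + j74)/(56.57 + j74)
|Γ| = 85.8/93.1 = 0.921
VSWR = (1 + |Γ|)/(1 − |Γ|) = 1.92/0.0788

VSWR ≈ 24.4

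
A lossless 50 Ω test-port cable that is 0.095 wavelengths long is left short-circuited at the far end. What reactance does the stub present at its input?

βl = 2π × 0.095 = 34.2°
tan(βl) = 0.68
For a short-circuited stub, Z_in = jZ_0·tan(βl)

X_in ≈ 34 Ω (inductive)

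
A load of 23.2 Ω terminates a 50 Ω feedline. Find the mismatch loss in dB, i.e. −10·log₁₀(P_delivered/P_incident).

Γ = (23.2 − 50)/(23.2 + 50) = -0.366
|Γ|² = 0.134, so P_del/P_inc = 1 − |Γ|² = 0.866
ML = −10·log₁₀(1 − |Γ|²)

mismatch loss ≈ 0.625 dB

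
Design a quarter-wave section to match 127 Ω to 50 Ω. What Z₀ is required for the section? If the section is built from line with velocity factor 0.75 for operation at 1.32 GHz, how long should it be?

Z_qwt ≈ 79.7 Ω; length ≈ 4.26 cm

Z_qwt = √(Z_0·R_L) = √(50 × 127) = √6350
λ = 0.75·c/f = 0.17 m, so l = λ/4 = 0.0426 m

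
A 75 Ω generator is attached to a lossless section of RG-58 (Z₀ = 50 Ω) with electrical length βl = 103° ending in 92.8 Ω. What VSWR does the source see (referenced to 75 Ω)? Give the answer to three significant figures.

tan(βl) = -4.33
Z_in = Z_0·(Z_L + jZ_0·tanβl)/(Z_0 + jZ_L·tanβl) = 27.9 + j8.07 Ω
Γ_s = (Z_in − Z_s)/(Z_in + Z_s) = (-47.1 + j8.07)/(103 + j8.07), |Γ_s| = 0.462
VSWR = (1 + |Γ_s|)/(1 − |Γ_s|)

VSWR ≈ 2.72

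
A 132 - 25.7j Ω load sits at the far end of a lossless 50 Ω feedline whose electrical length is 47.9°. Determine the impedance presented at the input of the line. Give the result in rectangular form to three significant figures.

tan(βl) = tan(47.9°) = 1.11
Z_in = Z_0·(Z_L + jZ_0·tanβl)/(Z_0 + jZ_L·tanβl)
     = 50·(132 + j29.6)/(78.4 + j146)

Z_in ≈ 26.7 − j30.8 Ω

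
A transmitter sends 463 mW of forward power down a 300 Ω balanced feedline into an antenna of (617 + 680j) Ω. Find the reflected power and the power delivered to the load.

P_reflected ≈ 200 mW; P_delivered ≈ 263 mW

|Γ| = |(317 + j680)/(917 + j680)| = 0.657
|Γ|² = 0.432
P_refl = |Γ|²·P_inc = 200 mW, P_del = (1 − |Γ|²)·P_inc = 263 mW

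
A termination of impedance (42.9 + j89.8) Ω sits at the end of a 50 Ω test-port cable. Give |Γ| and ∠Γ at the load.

Γ ≈ 0.697 ∠ 50.5°

Γ = (Z_L − Z_0)/(Z_L + Z_0) = (-7.1 + j89.8)/(92.9 + j89.8)
|Γ| = 90.1/129 = 0.697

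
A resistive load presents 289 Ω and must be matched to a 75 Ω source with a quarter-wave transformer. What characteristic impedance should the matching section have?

Z_qwt = √(Z_0·R_L) = √(75 × 289) = √21680

Z_qwt ≈ 147 Ω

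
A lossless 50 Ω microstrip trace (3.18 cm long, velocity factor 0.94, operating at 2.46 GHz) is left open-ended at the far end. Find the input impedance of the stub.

λ = v/f = 0.94·c / 2.46 GHz = 0.115 m
βl = 2π·l/λ = 2π × 0.277 = 99.9°
tan(βl) = -5.75
For an open-ended stub, Z_in = −jZ_0·cot(βl) = −jZ_0/tan(βl)

Z_in ≈ +j8.7 Ω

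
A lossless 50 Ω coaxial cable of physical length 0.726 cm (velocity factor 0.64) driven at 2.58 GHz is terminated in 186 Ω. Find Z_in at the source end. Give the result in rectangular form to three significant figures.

λ = v/f = 0.64·c / 2.58 GHz = 0.0744 m
βl = 2π·l/λ = 2π × 0.0976 = 35.1°
tan(βl) = tan(35.1°) = 0.703
Z_in = Z_0·(Z_L + jZ_0·tanβl)/(Z_0 + jZ_L·tanβl)
     = 50·(186 + j35.2)/(50 + j131)

Z_in ≈ 35.4 − j57.5 Ω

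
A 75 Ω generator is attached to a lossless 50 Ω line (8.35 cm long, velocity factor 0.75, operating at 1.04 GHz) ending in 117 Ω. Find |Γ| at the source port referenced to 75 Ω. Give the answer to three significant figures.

|Γ| ≈ 0.426

λ = v/f = 0.75·c / 1.04 GHz = 0.216 m
βl = 2π·l/λ = 2π × 0.386 = 139°
tan(βl) = -0.871
Z_in = Z_0·(Z_L + jZ_0·tanβl)/(Z_0 + jZ_L·tanβl) = 39.9 + j37.8 Ω
Γ_s = (Z_in − Z_s)/(Z_in + Z_s) = (-35.1 + j37.8)/(115 + j37.8), |Γ_s| = 0.426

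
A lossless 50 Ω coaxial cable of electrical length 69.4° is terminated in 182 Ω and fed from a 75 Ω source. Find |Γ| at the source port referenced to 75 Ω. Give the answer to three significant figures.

|Γ| ≈ 0.672

tan(βl) = 2.66
Z_in = Z_0·(Z_L + jZ_0·tanβl)/(Z_0 + jZ_L·tanβl) = 15.5 − j17.2 Ω
Γ_s = (Z_in − Z_s)/(Z_in + Z_s) = (-59.5 − j17.2)/(90.5 − j17.2), |Γ_s| = 0.672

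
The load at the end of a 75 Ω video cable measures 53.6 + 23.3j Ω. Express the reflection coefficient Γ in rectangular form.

Γ ≈ -0.129 + j0.205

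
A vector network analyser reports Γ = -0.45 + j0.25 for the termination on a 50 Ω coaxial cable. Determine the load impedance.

Z_L = Z_0·(1 + Γ)/(1 − Γ) = 50·(0.55 + j0.25)/(1.45 − j0.25)

Z_L ≈ 17 + j11.5 Ω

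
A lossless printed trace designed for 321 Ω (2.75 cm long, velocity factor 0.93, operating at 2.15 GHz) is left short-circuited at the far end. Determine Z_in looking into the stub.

Z_in ≈ +j1320 Ω

λ = v/f = 0.93·c / 2.15 GHz = 0.13 m
βl = 2π·l/λ = 2π × 0.212 = 76.3°
tan(βl) = 4.1
For a short-circuited stub, Z_in = jZ_0·tan(βl)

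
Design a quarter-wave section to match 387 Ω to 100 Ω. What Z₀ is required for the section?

Z_qwt ≈ 197 Ω

Z_qwt = √(Z_0·R_L) = √(100 × 387) = √38700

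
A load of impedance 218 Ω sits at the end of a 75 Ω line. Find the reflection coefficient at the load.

Γ = (Z_L − Z_0)/(Z_L + Z_0) = (218 − 75)/(218 + 75) = 143/293

Γ = 0.488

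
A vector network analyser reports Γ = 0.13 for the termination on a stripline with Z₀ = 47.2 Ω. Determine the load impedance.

Z_L = Z_0·(1 + Γ)/(1 − Γ) = 47.2·(1.13)/(0.87)

Z_L ≈ 61.3 Ω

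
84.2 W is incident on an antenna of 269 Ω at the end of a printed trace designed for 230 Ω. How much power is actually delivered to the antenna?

Γ = (269 − 230)/(269 + 230) = 0.0782
|Γ|² = 0.00611
P_refl = |Γ|²·P_inc = 0.514 W, P_del = (1 − |Γ|²)·P_inc = 83.7 W

P_delivered ≈ 83.7 W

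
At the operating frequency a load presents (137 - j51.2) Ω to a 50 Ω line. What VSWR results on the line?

VSWR ≈ 3.17

Γ = (Z_L − Z_0)/(Z_L + Z_0) = (87 − j51.2)/(187 − j51.2)
|Γ| = 101/194 = 0.521
VSWR = (1 + |Γ|)/(1 − |Γ|) = 1.52/0.479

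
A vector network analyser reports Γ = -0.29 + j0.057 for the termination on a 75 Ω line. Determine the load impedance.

Z_L ≈ 41.1 + j5.13 Ω

Z_L = Z_0·(1 + Γ)/(1 − Γ) = 75·(0.71 + j0.057)/(1.29 − j0.057)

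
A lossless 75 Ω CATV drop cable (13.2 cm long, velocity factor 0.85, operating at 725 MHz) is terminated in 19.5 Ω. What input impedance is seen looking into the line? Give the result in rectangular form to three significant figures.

Z_in ≈ 36.4 − j65.3 Ω

λ = v/f = 0.85·c / 725 MHz = 0.352 m
βl = 2π·l/λ = 2π × 0.375 = 135°
tan(βl) = tan(135°) = -0.996
Z_in = Z_0·(Z_L + jZ_0·tanβl)/(Z_0 + jZ_L·tanβl)
     = 75·(19.5 − j74.7)/(75 − j19.4)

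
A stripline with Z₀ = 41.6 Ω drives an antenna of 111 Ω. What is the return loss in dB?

RL ≈ 6.84 dB

Γ = (111 − 41.6)/(111 + 41.6) = 0.455
RL = −20·log₁₀|Γ| = −20·log₁₀(0.455)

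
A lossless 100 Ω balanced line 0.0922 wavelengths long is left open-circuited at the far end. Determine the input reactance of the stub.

X_in ≈ -153 Ω (capacitive)

βl = 2π × 0.0922 = 33.2°
tan(βl) = 0.654
For an open-circuited stub, Z_in = −jZ_0·cot(βl) = −jZ_0/tan(βl)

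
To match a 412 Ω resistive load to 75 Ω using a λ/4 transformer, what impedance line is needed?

Z_qwt ≈ 176 Ω

Z_qwt = √(Z_0·R_L) = √(75 × 412) = √30900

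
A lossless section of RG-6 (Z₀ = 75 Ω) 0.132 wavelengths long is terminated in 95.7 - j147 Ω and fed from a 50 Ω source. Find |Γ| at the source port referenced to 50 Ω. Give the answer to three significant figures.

|Γ| ≈ 0.586

βl = 2π × 0.132 = 47.5°
tan(βl) = 1.09
Z_in = Z_0·(Z_L + jZ_0·tanβl)/(Z_0 + jZ_L·tanβl) = 17.8 − j28.6 Ω
Γ_s = (Z_in − Z_s)/(Z_in + Z_s) = (-32.2 − j28.6)/(67.8 − j28.6), |Γ_s| = 0.586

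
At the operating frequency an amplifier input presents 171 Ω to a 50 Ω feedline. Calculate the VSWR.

Γ = (171 − 50)/(171 + 50) = 0.548
VSWR = (1 + 0.548)/(1 − 0.548)

VSWR ≈ 3.42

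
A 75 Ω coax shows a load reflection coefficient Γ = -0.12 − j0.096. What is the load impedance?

Z_L ≈ 58 − j11.4 Ω

Z_L = Z_0·(1 + Γ)/(1 − Γ) = 75·(0.88 − j0.096)/(1.12 + j0.096)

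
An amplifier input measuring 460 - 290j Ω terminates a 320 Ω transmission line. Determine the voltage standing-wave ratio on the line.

Γ = (Z_L − Z_0)/(Z_L + Z_0) = (140 − j290)/(780 − j290)
|Γ| = 322/832 = 0.387
VSWR = (1 + |Γ|)/(1 − |Γ|) = 1.39/0.613

VSWR ≈ 2.26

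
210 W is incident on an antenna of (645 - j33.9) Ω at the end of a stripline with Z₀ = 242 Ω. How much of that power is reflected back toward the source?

P_reflected ≈ 43.6 W

|Γ| = |(403 − j33.9)/(887 − j33.9)| = 0.456
|Γ|² = 0.208
P_refl = |Γ|²·P_inc = 43.6 W, P_del = (1 − |Γ|²)·P_inc = 166 W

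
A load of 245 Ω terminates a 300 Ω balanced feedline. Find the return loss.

RL ≈ 19.9 dB

Γ = (245 − 300)/(245 + 300) = -0.101
RL = −20·log₁₀|Γ| = −20·log₁₀(0.101)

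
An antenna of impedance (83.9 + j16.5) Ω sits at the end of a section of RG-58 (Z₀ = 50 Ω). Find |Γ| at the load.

|Γ| ≈ 0.279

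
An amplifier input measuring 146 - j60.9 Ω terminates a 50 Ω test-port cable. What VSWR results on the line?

VSWR ≈ 3.48

Γ = (Z_L − Z_0)/(Z_L + Z_0) = (96 − j60.9)/(196 − j60.9)
|Γ| = 114/205 = 0.554
VSWR = (1 + |Γ|)/(1 − |Γ|) = 1.55/0.446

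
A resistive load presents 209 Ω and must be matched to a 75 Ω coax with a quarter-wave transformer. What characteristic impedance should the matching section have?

Z_qwt = √(Z_0·R_L) = √(75 × 209) = √15680

Z_qwt ≈ 125 Ω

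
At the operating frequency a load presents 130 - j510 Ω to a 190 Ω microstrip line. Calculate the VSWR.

Γ = (Z_L − Z_0)/(Z_L + Z_0) = (-60 − j510)/(320 − j510)
|Γ| = 514/602 = 0.853
VSWR = (1 + |Γ|)/(1 − |Γ|) = 1.85/0.147

VSWR ≈ 12.6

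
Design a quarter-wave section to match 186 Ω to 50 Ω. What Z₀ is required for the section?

Z_qwt ≈ 96.4 Ω

Z_qwt = √(Z_0·R_L) = √(50 × 186) = √9300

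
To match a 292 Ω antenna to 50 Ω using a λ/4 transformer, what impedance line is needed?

Z_qwt ≈ 121 Ω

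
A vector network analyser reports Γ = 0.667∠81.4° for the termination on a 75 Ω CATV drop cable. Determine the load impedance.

Z_L = Z_0·(1 + Γ)/(1 − Γ) = 75·(1.1 + j0.66)/(0.9 − j0.66)

Z_L ≈ 33.4 + j79.4 Ω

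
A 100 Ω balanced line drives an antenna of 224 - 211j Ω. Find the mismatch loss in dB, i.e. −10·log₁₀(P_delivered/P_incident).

Γ = (124 − j211)/(324 − j211), |Γ| = 0.633
|Γ|² = 0.401, so P_del/P_inc = 1 − |Γ|² = 0.599
ML = −10·log₁₀(1 − |Γ|²)

mismatch loss ≈ 2.22 dB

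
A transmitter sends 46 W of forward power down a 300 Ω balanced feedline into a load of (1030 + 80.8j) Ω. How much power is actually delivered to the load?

P_delivered ≈ 32 W

|Γ| = |(730 + j80.8)/(1330 + j80.8)| = 0.551
|Γ|² = 0.304
P_refl = |Γ|²·P_inc = 14 W, P_del = (1 − |Γ|²)·P_inc = 32 W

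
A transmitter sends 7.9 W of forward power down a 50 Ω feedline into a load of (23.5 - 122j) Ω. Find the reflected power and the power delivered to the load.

P_reflected ≈ 6.07 W; P_delivered ≈ 1.83 W

|Γ| = |(-26.5 − j122)/(73.5 − j122)| = 0.877
|Γ|² = 0.768
P_refl = |Γ|²·P_inc = 6.07 W, P_del = (1 − |Γ|²)·P_inc = 1.83 W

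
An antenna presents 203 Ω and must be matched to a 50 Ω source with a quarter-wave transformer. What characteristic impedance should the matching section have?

Z_qwt = √(Z_0·R_L) = √(50 × 203) = √10150

Z_qwt ≈ 101 Ω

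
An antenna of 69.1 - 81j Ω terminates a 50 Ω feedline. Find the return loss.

Γ = (19.1 − j81)/(119.1 − j81), |Γ| = 0.578
RL = −20·log₁₀|Γ| = −20·log₁₀(0.578)

RL ≈ 4.76 dB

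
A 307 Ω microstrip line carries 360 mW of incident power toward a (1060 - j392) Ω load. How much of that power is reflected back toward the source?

|Γ| = |(753 − j392)/(1367 − j392)| = 0.597
|Γ|² = 0.356
P_refl = |Γ|²·P_inc = 128 mW, P_del = (1 − |Γ|²)·P_inc = 232 mW

P_reflected ≈ 128 mW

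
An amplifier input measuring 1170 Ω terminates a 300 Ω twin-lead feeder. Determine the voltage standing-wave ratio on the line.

Γ = (1170 − 300)/(1170 + 300) = 0.592
VSWR = (1 + 0.592)/(1 − 0.592)

VSWR ≈ 3.9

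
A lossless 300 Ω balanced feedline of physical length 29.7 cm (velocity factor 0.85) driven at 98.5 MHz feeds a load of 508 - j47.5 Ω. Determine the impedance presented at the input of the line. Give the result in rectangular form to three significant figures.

λ = v/f = 0.85·c / 98.5 MHz = 2.59 m
βl = 2π·l/λ = 2π × 0.115 = 41.3°
tan(βl) = tan(41.3°) = 0.879
Z_in = Z_0·(Z_L + jZ_0·tanβl)/(Z_0 + jZ_L·tanβl)
     = 300·(508 + j216)/(342 + j446)

Z_in ≈ 256 − j145 Ω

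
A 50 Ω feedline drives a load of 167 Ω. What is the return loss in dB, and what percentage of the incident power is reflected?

Γ = (167 − 50)/(167 + 50) = 0.539
RL = −20·log₁₀(0.539) = 5.37 dB
P_refl/P_inc = |Γ|² = 0.291

RL ≈ 5.37 dB; 29.1% of incident power reflected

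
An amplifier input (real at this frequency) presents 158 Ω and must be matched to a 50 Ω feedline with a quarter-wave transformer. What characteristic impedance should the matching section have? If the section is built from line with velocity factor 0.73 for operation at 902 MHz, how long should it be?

Z_qwt ≈ 88.9 Ω; length ≈ 6.07 cm

Z_qwt = √(Z_0·R_L) = √(50 × 158) = √7900
λ = 0.73·c/f = 0.243 m, so l = λ/4 = 0.0607 m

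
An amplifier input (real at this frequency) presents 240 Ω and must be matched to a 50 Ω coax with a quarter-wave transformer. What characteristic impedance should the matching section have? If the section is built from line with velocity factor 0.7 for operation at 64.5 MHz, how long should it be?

Z_qwt ≈ 110 Ω; length ≈ 81.4 cm

Z_qwt = √(Z_0·R_L) = √(50 × 240) = √12000
λ = 0.7·c/f = 3.26 m, so l = λ/4 = 0.814 m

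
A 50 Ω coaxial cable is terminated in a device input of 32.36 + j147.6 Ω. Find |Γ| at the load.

Γ = (Z_L − Z_0)/(Z_L + Z_0) = (-17.64 + j147.6)/(82.36 + j147.6)
|Γ| = 149/169

|Γ| ≈ 0.879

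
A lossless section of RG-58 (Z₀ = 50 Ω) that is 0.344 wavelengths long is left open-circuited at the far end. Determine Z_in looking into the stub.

Z_in ≈ +j33.5 Ω

βl = 2π × 0.344 = 124°
tan(βl) = -1.49
For an open-circuited stub, Z_in = −jZ_0·cot(βl) = −jZ_0/tan(βl)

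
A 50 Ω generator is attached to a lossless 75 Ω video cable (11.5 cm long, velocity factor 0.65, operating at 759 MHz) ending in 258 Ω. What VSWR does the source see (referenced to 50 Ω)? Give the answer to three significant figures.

VSWR ≈ 4.87

λ = v/f = 0.65·c / 759 MHz = 0.257 m
βl = 2π·l/λ = 2π × 0.448 = 161°
tan(βl) = -0.342
Z_in = Z_0·(Z_L + jZ_0·tanβl)/(Z_0 + jZ_L·tanβl) = 121 + j117 Ω
Γ_s = (Z_in − Z_s)/(Z_in + Z_s) = (71 + j117)/(171 + j117), |Γ_s| = 0.66
VSWR = (1 + |Γ_s|)/(1 − |Γ_s|)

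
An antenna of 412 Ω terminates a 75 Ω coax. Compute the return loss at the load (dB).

Γ = (412 − 75)/(412 + 75) = 0.692
RL = −20·log₁₀|Γ| = −20·log₁₀(0.692)

RL ≈ 3.2 dB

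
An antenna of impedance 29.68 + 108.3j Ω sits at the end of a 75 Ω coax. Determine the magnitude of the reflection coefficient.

Γ = (Z_L − Z_0)/(Z_L + Z_0) = (-45.32 + j108.3)/(104.7 + j108.3)
|Γ| = 117/151

|Γ| ≈ 0.779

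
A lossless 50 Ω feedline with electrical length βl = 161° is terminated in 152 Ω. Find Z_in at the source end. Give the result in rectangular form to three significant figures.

tan(βl) = tan(161°) = -0.344
Z_in = Z_0·(Z_L + jZ_0·tanβl)/(Z_0 + jZ_L·tanβl)
     = 50·(152 − j17.2)/(50 − j52.3)

Z_in ≈ 81.1 + j67.7 Ω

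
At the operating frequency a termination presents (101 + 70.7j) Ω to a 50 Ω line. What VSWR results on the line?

Γ = (Z_L − Z_0)/(Z_L + Z_0) = (51 + j70.7)/(151 + j70.7)
|Γ| = 87.2/167 = 0.523
VSWR = (1 + |Γ|)/(1 − |Γ|) = 1.52/0.477

VSWR ≈ 3.19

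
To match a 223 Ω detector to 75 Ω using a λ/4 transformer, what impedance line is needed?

Z_qwt ≈ 129 Ω

Z_qwt = √(Z_0·R_L) = √(75 × 223) = √16720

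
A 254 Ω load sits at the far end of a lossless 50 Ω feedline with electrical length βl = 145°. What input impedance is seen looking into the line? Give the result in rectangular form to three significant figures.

Z_in ≈ 27.7 + j63.6 Ω

tan(βl) = tan(145°) = -0.7
Z_in = Z_0·(Z_L + jZ_0·tanβl)/(Z_0 + jZ_L·tanβl)
     = 50·(254 − j35)/(50 − j178)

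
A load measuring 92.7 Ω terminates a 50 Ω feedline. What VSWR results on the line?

VSWR ≈ 1.85

Γ = (92.7 − 50)/(92.7 + 50) = 0.299
VSWR = (1 + 0.299)/(1 − 0.299)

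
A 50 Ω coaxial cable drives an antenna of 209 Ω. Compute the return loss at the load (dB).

RL ≈ 4.24 dB

Γ = (209 − 50)/(209 + 50) = 0.614
RL = −20·log₁₀|Γ| = −20·log₁₀(0.614)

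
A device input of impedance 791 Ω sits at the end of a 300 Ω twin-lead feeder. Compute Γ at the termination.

Γ = (Z_L − Z_0)/(Z_L + Z_0) = (791 − 300)/(791 + 300) = 491/1091

Γ = 0.45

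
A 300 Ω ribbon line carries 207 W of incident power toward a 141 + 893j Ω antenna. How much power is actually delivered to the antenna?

P_delivered ≈ 35.3 W

|Γ| = |(-159 + j893)/(441 + j893)| = 0.911
|Γ|² = 0.829
P_refl = |Γ|²·P_inc = 172 W, P_del = (1 − |Γ|²)·P_inc = 35.3 W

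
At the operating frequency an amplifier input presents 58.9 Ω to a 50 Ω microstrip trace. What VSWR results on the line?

For a purely resistive load, VSWR = R_L/Z_0 or Z_0/R_L (whichever > 1) = 58.9/50

VSWR ≈ 1.18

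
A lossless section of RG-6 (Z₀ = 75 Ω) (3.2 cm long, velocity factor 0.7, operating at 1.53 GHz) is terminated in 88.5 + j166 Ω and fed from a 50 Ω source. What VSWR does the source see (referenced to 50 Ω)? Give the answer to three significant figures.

λ = v/f = 0.7·c / 1.53 GHz = 0.137 m
βl = 2π·l/λ = 2π × 0.233 = 83.9°
tan(βl) = 9.41
Z_in = Z_0·(Z_L + jZ_0·tanβl)/(Z_0 + jZ_L·tanβl) = 15.3 − j35.4 Ω
Γ_s = (Z_in − Z_s)/(Z_in + Z_s) = (-34.7 − j35.4)/(65.3 − j35.4), |Γ_s| = 0.666
VSWR = (1 + |Γ_s|)/(1 − |Γ_s|)

VSWR ≈ 5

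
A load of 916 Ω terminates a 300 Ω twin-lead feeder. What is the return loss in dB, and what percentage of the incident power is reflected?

Γ = (916 − 300)/(916 + 300) = 0.507
RL = −20·log₁₀(0.507) = 5.91 dB
P_refl/P_inc = |Γ|² = 0.257

RL ≈ 5.91 dB; 25.7% of incident power reflected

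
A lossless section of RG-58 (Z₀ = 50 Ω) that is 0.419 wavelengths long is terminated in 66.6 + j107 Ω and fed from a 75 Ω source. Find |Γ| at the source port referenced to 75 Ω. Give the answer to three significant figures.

|Γ| ≈ 0.717

βl = 2π × 0.419 = 151°
tan(βl) = -0.558
Z_in = Z_0·(Z_L + jZ_0·tanβl)/(Z_0 + jZ_L·tanβl) = 16.3 + j41.6 Ω
Γ_s = (Z_in − Z_s)/(Z_in + Z_s) = (-58.7 + j41.6)/(91.3 + j41.6), |Γ_s| = 0.717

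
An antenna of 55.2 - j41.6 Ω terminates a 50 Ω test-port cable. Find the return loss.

RL ≈ 8.62 dB

Γ = (5.2 − j41.6)/(105.2 − j41.6), |Γ| = 0.371
RL = −20·log₁₀|Γ| = −20·log₁₀(0.371)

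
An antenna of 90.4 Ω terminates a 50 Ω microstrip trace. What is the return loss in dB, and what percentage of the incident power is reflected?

RL ≈ 10.8 dB; 8.28% of incident power reflected

Γ = (90.4 − 50)/(90.4 + 50) = 0.288
RL = −20·log₁₀(0.288) = 10.8 dB
P_refl/P_inc = |Γ|² = 0.0828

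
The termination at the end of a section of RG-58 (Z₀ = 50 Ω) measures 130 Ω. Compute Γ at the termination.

Γ = (Z_L − Z_0)/(Z_L + Z_0) = (130 − 50)/(130 + 50) = 80/180

Γ = 0.444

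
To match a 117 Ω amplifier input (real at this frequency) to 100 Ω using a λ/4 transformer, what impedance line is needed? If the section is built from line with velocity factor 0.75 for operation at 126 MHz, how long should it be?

Z_qwt ≈ 108 Ω; length ≈ 44.6 cm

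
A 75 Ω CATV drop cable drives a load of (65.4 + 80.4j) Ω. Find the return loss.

Γ = (-9.6 + j80.4)/(140.4 + j80.4), |Γ| = 0.5
RL = −20·log₁₀|Γ| = −20·log₁₀(0.5)

RL ≈ 6.01 dB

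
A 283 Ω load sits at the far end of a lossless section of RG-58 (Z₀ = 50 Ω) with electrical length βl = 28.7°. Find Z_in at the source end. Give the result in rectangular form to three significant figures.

tan(βl) = tan(28.7°) = 0.547
Z_in = Z_0·(Z_L + jZ_0·tanβl)/(Z_0 + jZ_L·tanβl)
     = 50·(283 + j27.4)/(50 + j155)

Z_in ≈ 34.7 − j80.1 Ω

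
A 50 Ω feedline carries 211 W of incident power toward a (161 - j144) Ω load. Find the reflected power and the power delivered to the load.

|Γ| = |(111 − j144)/(211 − j144)| = 0.712
|Γ|² = 0.507
P_refl = |Γ|²·P_inc = 107 W, P_del = (1 − |Γ|²)·P_inc = 104 W

P_reflected ≈ 107 W; P_delivered ≈ 104 W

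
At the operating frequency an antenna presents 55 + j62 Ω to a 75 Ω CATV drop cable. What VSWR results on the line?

VSWR ≈ 2.65

Γ = (Z_L − Z_0)/(Z_L + Z_0) = (-20 + j62)/(130 + j62)
|Γ| = 65.1/144 = 0.452
VSWR = (1 + |Γ|)/(1 − |Γ|) = 1.45/0.548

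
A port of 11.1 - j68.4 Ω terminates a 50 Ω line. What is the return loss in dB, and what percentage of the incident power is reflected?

RL ≈ 1.33 dB; 73.6% of incident power reflected

Γ = (-38.9 − j68.4)/(61.1 − j68.4), |Γ| = 0.858
RL = −20·log₁₀(0.858) = 1.33 dB
P_refl/P_inc = |Γ|² = 0.736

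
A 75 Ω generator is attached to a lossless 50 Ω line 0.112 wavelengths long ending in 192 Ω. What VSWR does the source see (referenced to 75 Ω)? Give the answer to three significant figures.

βl = 2π × 0.112 = 40.3°
tan(βl) = 0.849
Z_in = Z_0·(Z_L + jZ_0·tanβl)/(Z_0 + jZ_L·tanβl) = 28.4 − j50.2 Ω
Γ_s = (Z_in − Z_s)/(Z_in + Z_s) = (-46.6 − j50.2)/(103 − j50.2), |Γ_s| = 0.596
VSWR = (1 + |Γ_s|)/(1 − |Γ_s|)

VSWR ≈ 3.95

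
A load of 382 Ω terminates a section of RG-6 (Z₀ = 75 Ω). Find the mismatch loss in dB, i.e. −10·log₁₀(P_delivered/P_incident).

mismatch loss ≈ 2.61 dB

Γ = (382 − 75)/(382 + 75) = 0.672
|Γ|² = 0.451, so P_del/P_inc = 1 − |Γ|² = 0.549
ML = −10·log₁₀(1 − |Γ|²)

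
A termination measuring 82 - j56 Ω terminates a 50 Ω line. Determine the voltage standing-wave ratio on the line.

Γ = (Z_L − Z_0)/(Z_L + Z_0) = (32 − j56)/(132 − j56)
|Γ| = 64.5/143 = 0.45
VSWR = (1 + |Γ|)/(1 − |Γ|) = 1.45/0.55

VSWR ≈ 2.64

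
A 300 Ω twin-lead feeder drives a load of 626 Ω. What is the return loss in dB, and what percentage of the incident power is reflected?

Γ = (626 − 300)/(626 + 300) = 0.352
RL = −20·log₁₀(0.352) = 9.07 dB
P_refl/P_inc = |Γ|² = 0.124

RL ≈ 9.07 dB; 12.4% of incident power reflected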